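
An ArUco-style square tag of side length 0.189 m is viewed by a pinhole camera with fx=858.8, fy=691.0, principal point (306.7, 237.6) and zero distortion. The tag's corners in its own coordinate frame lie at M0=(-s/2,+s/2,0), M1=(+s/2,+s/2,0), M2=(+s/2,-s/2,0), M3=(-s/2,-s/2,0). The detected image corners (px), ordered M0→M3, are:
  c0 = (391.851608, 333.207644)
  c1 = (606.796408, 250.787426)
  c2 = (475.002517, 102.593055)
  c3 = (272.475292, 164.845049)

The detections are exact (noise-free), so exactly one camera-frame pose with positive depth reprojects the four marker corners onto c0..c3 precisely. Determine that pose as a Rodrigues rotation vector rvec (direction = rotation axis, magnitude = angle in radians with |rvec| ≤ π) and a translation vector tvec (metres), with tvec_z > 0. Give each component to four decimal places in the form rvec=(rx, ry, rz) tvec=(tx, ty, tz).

Intrinsics K: fx=858.8, fy=691.0, cx=306.7, cy=237.6
Marker side s = 0.189 m; corners in marker frame (Z=0):
  M0 = (-0.0945, +0.0945, 0)
  M1 = (+0.0945, +0.0945, 0)
  M2 = (+0.0945, -0.0945, 0)
  M3 = (-0.0945, -0.0945, 0)
Detected image corners:
  c0 = (391.851608, 333.207644) px
  c1 = (606.796408, 250.787426) px
  c2 = (475.002517, 102.593055) px
  c3 = (272.475292, 164.845049) px
Planar DLT: solve 8×8 A·h = b for H (H[2,2]=1):
  H  [+1284.25190 +419.11236 +437.28126]
  H  [-291.33985 +715.08508 +207.21095]
  H  [+0.41597 -0.56502 +1.00000]
B = K⁻¹H; ‖b₁‖=1.518507, ‖b₂‖=1.518507; λ = 2/(‖b₁‖+‖b₂‖) = 0.658542, sign → tz>0 ⇒ λ=+0.658542
r₁ = λ·B[:,0] = (+0.88696,-0.37185,+0.27393); r₂ = λ·B[:,1] = (+0.45427,+0.80944,-0.37209)
r₃ = r₁×r₂ = (-0.08337,+0.45447,+0.88685); SVD([r₁ r₂ r₃]) → R = UVᵀ:
  R  [+0.88696 +0.45427 -0.08337]
  R  [-0.37185 +0.80944 +0.45447]
  R  [+0.27393 -0.37209 +0.88685]
t = (+0.10013, -0.02896, +0.65854) m
tr R = 2.583249; θ = arccos((tr R − 1)/2) = 0.657333 rad = 37.662°
axis k = ((R−Rᵀ)₃₂, (R−Rᵀ)₁₃, (R−Rᵀ)₂₁) / (2 sinθ) = (-0.676389, -0.292387, -0.676024)
rvec = θ·k = (-0.444613, -0.192196, -0.444373)

rvec=(-0.4446, -0.1922, -0.4444) tvec=(0.1001, -0.0290, 0.6585)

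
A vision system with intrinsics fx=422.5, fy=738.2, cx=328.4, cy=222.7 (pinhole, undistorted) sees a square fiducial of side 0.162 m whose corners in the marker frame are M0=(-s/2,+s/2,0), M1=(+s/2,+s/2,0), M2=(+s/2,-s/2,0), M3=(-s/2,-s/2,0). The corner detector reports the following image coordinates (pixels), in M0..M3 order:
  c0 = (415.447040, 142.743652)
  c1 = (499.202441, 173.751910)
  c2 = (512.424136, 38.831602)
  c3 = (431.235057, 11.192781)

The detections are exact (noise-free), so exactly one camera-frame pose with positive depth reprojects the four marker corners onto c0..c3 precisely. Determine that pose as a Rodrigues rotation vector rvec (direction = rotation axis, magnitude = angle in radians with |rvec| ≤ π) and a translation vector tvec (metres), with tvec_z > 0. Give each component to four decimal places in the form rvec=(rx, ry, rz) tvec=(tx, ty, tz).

Intrinsics K: fx=422.5, fy=738.2, cx=328.4, cy=222.7
Marker side s = 0.162 m; corners in marker frame (Z=0):
  M0 = (-0.0810, +0.0810, 0)
  M1 = (+0.0810, +0.0810, 0)
  M2 = (+0.0810, -0.0810, 0)
  M3 = (-0.0810, -0.0810, 0)
Detected image corners:
  c0 = (415.447040, 142.743652) px
  c1 = (499.202441, 173.751910) px
  c2 = (512.424136, 38.831602) px
  c3 = (431.235057, 11.192781) px
Planar DLT: solve 8×8 A·h = b for H (H[2,2]=1):
  H  [+458.03938 -187.79805 +464.33529]
  H  [+170.78975 +802.98297 +90.35935]
  H  [-0.10959 -0.21136 +1.00000]
B = K⁻¹H; ‖b₁‖=1.203822, ‖b₂‖=1.203822; λ = 2/(‖b₁‖+‖b₂‖) = 0.830688, sign → tz>0 ⇒ λ=+0.830688
r₁ = λ·B[:,0] = (+0.97132,+0.21965,-0.09103); r₂ = λ·B[:,1] = (-0.23277,+0.95655,-0.17557)
r₃ = r₁×r₂ = (+0.04852,+0.19173,+0.98025); SVD([r₁ r₂ r₃]) → R = UVᵀ:
  R  [+0.97132 -0.23277 +0.04852]
  R  [+0.21965 +0.95655 +0.19173]
  R  [-0.09103 -0.17557 +0.98025]
t = (+0.26727, -0.14892, +0.83069) m
tr R = 2.908124; θ = arccos((tr R − 1)/2) = 0.304283 rad = 17.434°
axis k = ((R−Rᵀ)₃₂, (R−Rᵀ)₁₃, (R−Rᵀ)₂₁) / (2 sinθ) = (-0.612961, +0.232887, +0.755012)
rvec = θ·k = (-0.186514, +0.070864, +0.229738)

rvec=(-0.1865, 0.0709, 0.2297) tvec=(0.2673, -0.1489, 0.8307)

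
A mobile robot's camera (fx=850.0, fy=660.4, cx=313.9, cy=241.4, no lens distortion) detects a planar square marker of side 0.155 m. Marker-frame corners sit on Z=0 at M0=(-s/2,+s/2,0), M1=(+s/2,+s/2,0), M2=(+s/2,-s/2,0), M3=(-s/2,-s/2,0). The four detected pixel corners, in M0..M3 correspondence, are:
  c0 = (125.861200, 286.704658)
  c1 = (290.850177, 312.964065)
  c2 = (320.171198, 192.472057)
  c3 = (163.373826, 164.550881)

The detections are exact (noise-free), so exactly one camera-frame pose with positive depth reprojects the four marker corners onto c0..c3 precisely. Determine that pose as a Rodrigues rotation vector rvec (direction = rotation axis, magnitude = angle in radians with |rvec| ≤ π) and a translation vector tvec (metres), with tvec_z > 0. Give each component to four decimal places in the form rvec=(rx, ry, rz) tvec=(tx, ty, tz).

Intrinsics K: fx=850.0, fy=660.4, cx=313.9, cy=241.4
Marker side s = 0.155 m; corners in marker frame (Z=0):
  M0 = (-0.0775, +0.0775, 0)
  M1 = (+0.0775, +0.0775, 0)
  M2 = (+0.0775, -0.0775, 0)
  M3 = (-0.0775, -0.0775, 0)
Detected image corners:
  c0 = (125.861200, 286.704658) px
  c1 = (290.850177, 312.964065) px
  c2 = (320.171198, 192.472057) px
  c3 = (163.373826, 164.550881) px
Planar DLT: solve 8×8 A·h = b for H (H[2,2]=1):
  H  [+1072.19628 -281.97917 +226.41141]
  H  [+211.86241 +711.77939 +237.94182]
  H  [+0.15455 -0.29637 +1.00000]
B = K⁻¹H; ‖b₁‖=1.242646, ‖b₂‖=1.242646; λ = 2/(‖b₁‖+‖b₂‖) = 0.804734, sign → tz>0 ⇒ λ=+0.804734
r₁ = λ·B[:,0] = (+0.96917,+0.21271,+0.12437); r₂ = λ·B[:,1] = (-0.17889,+0.95452,-0.23850)
r₃ = r₁×r₂ = (-0.16944,+0.20890,+0.96315); SVD([r₁ r₂ r₃]) → R = UVᵀ:
  R  [+0.96917 -0.17889 -0.16944]
  R  [+0.21271 +0.95452 +0.20890]
  R  [+0.12437 -0.23850 +0.96315]
t = (-0.08283, -0.00421, +0.80473) m
tr R = 2.886839; θ = arccos((tr R − 1)/2) = 0.338001 rad = 19.366°
axis k = ((R−Rᵀ)₃₂, (R−Rᵀ)₁₃, (R−Rᵀ)₂₁) / (2 sinθ) = (-0.674611, -0.443019, +0.590452)
rvec = θ·k = (-0.228019, -0.149741, +0.199573)

rvec=(-0.2280, -0.1497, 0.1996) tvec=(-0.0828, -0.0042, 0.8047)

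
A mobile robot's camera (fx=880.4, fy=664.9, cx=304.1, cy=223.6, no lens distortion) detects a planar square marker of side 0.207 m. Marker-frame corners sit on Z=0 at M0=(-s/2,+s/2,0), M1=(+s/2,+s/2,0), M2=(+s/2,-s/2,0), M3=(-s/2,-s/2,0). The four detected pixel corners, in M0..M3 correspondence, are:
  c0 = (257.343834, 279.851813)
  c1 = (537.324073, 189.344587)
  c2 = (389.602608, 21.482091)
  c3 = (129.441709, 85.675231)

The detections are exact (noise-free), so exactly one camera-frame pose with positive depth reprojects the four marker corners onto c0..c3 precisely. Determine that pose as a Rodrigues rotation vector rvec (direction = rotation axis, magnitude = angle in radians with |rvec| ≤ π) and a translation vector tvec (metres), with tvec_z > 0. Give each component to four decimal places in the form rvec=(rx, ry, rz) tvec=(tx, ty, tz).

Intrinsics K: fx=880.4, fy=664.9, cx=304.1, cy=223.6
Marker side s = 0.207 m; corners in marker frame (Z=0):
  M0 = (-0.1035, +0.1035, 0)
  M1 = (+0.1035, +0.1035, 0)
  M2 = (+0.1035, -0.1035, 0)
  M3 = (-0.1035, -0.1035, 0)
Detected image corners:
  c0 = (257.343834, 279.851813) px
  c1 = (537.324073, 189.344587) px
  c2 = (389.602608, 21.482091) px
  c3 = (129.441709, 85.675231) px
Planar DLT: solve 8×8 A·h = b for H (H[2,2]=1):
  H  [+1450.29430 +475.78392 +330.57376]
  H  [-304.66977 +787.18752 +136.79593]
  H  [+0.45217 -0.58525 +1.00000]
B = K⁻¹H; ‖b₁‖=1.673428, ‖b₂‖=1.673428; λ = 2/(‖b₁‖+‖b₂‖) = 0.597576, sign → tz>0 ⇒ λ=+0.597576
r₁ = λ·B[:,0] = (+0.89106,-0.36469,+0.27021); r₂ = λ·B[:,1] = (+0.44374,+0.82509,-0.34973)
r₃ = r₁×r₂ = (-0.09540,+0.43154,+0.89704); SVD([r₁ r₂ r₃]) → R = UVᵀ:
  R  [+0.89106 +0.44374 -0.09540]
  R  [-0.36469 +0.82509 +0.43154]
  R  [+0.27021 -0.34973 +0.89704]
t = (+0.01797, -0.07801, +0.59758) m
tr R = 2.613192; θ = arccos((tr R − 1)/2) = 0.632426 rad = 36.235°
axis k = ((R−Rᵀ)₃₂, (R−Rᵀ)₁₃, (R−Rᵀ)₂₁) / (2 sinθ) = (-0.660858, -0.309258, -0.683832)
rvec = θ·k = (-0.417943, -0.195583, -0.432473)

rvec=(-0.4179, -0.1956, -0.4325) tvec=(0.0180, -0.0780, 0.5976)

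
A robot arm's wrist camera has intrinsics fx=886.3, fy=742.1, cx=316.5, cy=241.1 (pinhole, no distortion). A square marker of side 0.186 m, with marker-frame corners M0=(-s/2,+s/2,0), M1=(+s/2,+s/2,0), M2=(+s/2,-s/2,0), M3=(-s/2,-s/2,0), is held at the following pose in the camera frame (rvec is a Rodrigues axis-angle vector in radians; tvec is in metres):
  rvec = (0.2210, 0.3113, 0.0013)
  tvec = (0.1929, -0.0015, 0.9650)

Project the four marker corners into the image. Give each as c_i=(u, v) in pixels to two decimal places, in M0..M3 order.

Intrinsics K: fx=886.3, fy=742.1, cx=316.5, cy=241.1
Marker side s = 0.186 m; corners in marker frame (Z=0):
  M0 = (-0.0930, +0.0930, 0)
  M1 = (+0.0930, +0.0930, 0)
  M2 = (+0.0930, -0.0930, 0)
  M3 = (-0.0930, -0.0930, 0)
rvec = (0.2210, 0.3113, 0.0013), |rvec| = θ = 0.38177 rad = 21.874°
Rodrigues: sinθ=0.37257, 1−cosθ=0.07199; R = I + sinθ·[k]× + (1−cosθ)·[k]×²:
    [+0.95213 +0.03271 +0.30393]
    [+0.03525 +0.97587 -0.21547]
    [-0.30365 +0.21587 +0.92801]
t = (0.1929, -0.0015, 0.9650) m
M0: Pc = R·M0+t = (+0.10739, +0.08598, +1.01332); u = 886.3·(+0.10739)/1.01332 + 316.5 = 410.4328, v = 742.1·(+0.08598)/1.01332 + 241.1 = 304.0658
M1: Pc = R·M1+t = (+0.28449, +0.09253, +0.95684); u = 886.3·(+0.28449)/0.95684 + 316.5 = 580.0184, v = 742.1·(+0.09253)/0.95684 + 241.1 = 312.8677
M2: Pc = R·M2+t = (+0.27841, -0.08898, +0.91668); u = 886.3·(+0.27841)/0.91668 + 316.5 = 585.6777, v = 742.1·(-0.08898)/0.91668 + 241.1 = 169.0681
M3: Pc = R·M3+t = (+0.10131, -0.09553, +0.97316); u = 886.3·(+0.10131)/0.97316 + 316.5 = 408.7666, v = 742.1·(-0.09553)/0.97316 + 241.1 = 168.2487

c0=(410.43, 304.07) c1=(580.02, 312.87) c2=(585.68, 169.07) c3=(408.77, 168.25)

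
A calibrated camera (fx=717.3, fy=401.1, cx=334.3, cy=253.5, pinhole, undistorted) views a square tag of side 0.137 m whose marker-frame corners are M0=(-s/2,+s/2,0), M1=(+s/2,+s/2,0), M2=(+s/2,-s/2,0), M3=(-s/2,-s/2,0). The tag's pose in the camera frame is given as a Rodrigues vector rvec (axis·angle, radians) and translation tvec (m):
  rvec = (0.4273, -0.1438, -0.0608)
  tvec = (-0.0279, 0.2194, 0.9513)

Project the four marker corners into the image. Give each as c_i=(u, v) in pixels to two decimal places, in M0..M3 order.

c0=(265.15, 372.32) c1=(364.58, 365.30) c2=(363.43, 318.56) c3=(257.76, 325.14)

Intrinsics K: fx=717.3, fy=401.1, cx=334.3, cy=253.5
Marker side s = 0.137 m; corners in marker frame (Z=0):
  M0 = (-0.0685, +0.0685, 0)
  M1 = (+0.0685, +0.0685, 0)
  M2 = (+0.0685, -0.0685, 0)
  M3 = (-0.0685, -0.0685, 0)
rvec = (0.4273, -0.1438, -0.0608), |rvec| = θ = 0.45493 rad = 26.066°
Rodrigues: sinθ=0.43940, 1−cosθ=0.10171; R = I + sinθ·[k]× + (1−cosθ)·[k]×²:
    [+0.98802 +0.02853 -0.15166]
    [-0.08892 +0.90845 -0.40842]
    [+0.12612 +0.41701 +0.90011]
t = (-0.0279, 0.2194, 0.9513) m
M0: Pc = R·M0+t = (-0.09363, +0.28772, +0.97123); u = 717.3·(-0.09363)/0.97123 + 334.3 = 265.1529, v = 401.1·(+0.28772)/0.97123 + 253.5 = 372.3236
M1: Pc = R·M1+t = (+0.04173, +0.27554, +0.98850); u = 717.3·(+0.04173)/0.98850 + 334.3 = 364.5836, v = 401.1·(+0.27554)/0.98850 + 253.5 = 365.3035
M2: Pc = R·M2+t = (+0.03783, +0.15108, +0.93137); u = 717.3·(+0.03783)/0.93137 + 334.3 = 363.4312, v = 401.1·(+0.15108)/0.93137 + 253.5 = 318.5631
M3: Pc = R·M3+t = (-0.09753, +0.16326, +0.91410); u = 717.3·(-0.09753)/0.91410 + 334.3 = 257.7644, v = 401.1·(+0.16326)/0.91410 + 253.5 = 325.1384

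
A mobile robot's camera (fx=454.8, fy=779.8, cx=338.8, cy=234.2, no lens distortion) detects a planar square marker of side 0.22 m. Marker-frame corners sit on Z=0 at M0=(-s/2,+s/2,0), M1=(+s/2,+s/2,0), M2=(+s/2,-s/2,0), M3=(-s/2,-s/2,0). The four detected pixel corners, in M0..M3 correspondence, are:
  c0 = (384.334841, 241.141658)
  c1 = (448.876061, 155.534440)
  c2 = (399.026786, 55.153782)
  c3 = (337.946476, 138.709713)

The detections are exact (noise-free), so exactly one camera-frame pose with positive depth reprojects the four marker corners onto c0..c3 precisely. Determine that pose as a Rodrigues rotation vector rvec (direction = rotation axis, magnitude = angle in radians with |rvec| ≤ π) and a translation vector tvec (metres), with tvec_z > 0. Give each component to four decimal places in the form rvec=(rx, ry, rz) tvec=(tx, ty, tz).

rvec=(-0.2121, 0.1701, -0.6492) tvec=(0.1475, -0.1418, 1.2665)

Intrinsics K: fx=454.8, fy=779.8, cx=338.8, cy=234.2
Marker side s = 0.22 m; corners in marker frame (Z=0):
  M0 = (-0.1100, +0.1100, 0)
  M1 = (+0.1100, +0.1100, 0)
  M2 = (+0.1100, -0.1100, 0)
  M3 = (-0.1100, -0.1100, 0)
Detected image corners:
  c0 = (384.334841, 241.141658) px
  c1 = (448.876061, 155.534440) px
  c2 = (399.026786, 55.153782) px
  c3 = (337.946476, 138.709713) px
Planar DLT: solve 8×8 A·h = b for H (H[2,2]=1):
  H  [+257.32259 +141.80356 +391.78136]
  H  [-394.89630 +432.06888 +146.87487]
  H  [-0.07136 -0.19579 +1.00000]
B = K⁻¹H; ‖b₁‖=0.789553, ‖b₂‖=0.789553; λ = 2/(‖b₁‖+‖b₂‖) = 1.266540, sign → tz>0 ⇒ λ=+1.266540
r₁ = λ·B[:,0] = (+0.78393,-0.61424,-0.09038); r₂ = λ·B[:,1] = (+0.57963,+0.77624,-0.24798)
r₃ = r₁×r₂ = (+0.22247,+0.14201,+0.96454); SVD([r₁ r₂ r₃]) → R = UVᵀ:
  R  [+0.78393 +0.57963 +0.22247]
  R  [-0.61424 +0.77624 +0.14201]
  R  [-0.09038 -0.24798 +0.96454]
t = (+0.14754, -0.14183, +1.26654) m
tr R = 2.524702; θ = arccos((tr R − 1)/2) = 0.703858 rad = 40.328°
axis k = ((R−Rᵀ)₃₂, (R−Rᵀ)₁₃, (R−Rᵀ)₂₁) / (2 sinθ) = (-0.301303, +0.241709, -0.922385)
rvec = θ·k = (-0.212075, +0.170129, -0.649228)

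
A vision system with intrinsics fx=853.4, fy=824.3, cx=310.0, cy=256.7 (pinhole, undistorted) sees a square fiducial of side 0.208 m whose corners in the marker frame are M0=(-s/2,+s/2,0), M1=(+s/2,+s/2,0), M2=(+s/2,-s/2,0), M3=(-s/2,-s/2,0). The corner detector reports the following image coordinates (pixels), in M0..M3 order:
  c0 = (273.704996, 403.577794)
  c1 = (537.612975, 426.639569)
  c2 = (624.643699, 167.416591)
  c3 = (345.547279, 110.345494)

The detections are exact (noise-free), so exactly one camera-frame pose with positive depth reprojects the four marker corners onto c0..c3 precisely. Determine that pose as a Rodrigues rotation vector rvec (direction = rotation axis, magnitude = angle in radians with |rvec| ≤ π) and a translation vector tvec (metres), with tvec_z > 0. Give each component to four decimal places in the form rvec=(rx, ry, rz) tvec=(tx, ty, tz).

Intrinsics K: fx=853.4, fy=824.3, cx=310.0, cy=256.7
Marker side s = 0.208 m; corners in marker frame (Z=0):
  M0 = (-0.1040, +0.1040, 0)
  M1 = (+0.1040, +0.1040, 0)
  M2 = (+0.1040, -0.1040, 0)
  M3 = (-0.1040, -0.1040, 0)
Detected image corners:
  c0 = (273.704996, 403.577794) px
  c1 = (537.612975, 426.639569) px
  c2 = (624.643699, 167.416591) px
  c3 = (345.547279, 110.345494) px
Planar DLT: solve 8×8 A·h = b for H (H[2,2]=1):
  H  [+1539.91895 -195.01806 +451.11357]
  H  [+335.94044 +1440.99236 +284.19221]
  H  [+0.53041 +0.42414 +1.00000]
B = K⁻¹H; ‖b₁‖=1.714033, ‖b₂‖=1.714033; λ = 2/(‖b₁‖+‖b₂‖) = 0.583419, sign → tz>0 ⇒ λ=+0.583419
r₁ = λ·B[:,0] = (+0.94034,+0.14140,+0.30945); r₂ = λ·B[:,1] = (-0.22321,+0.94284,+0.24745)
r₃ = r₁×r₂ = (-0.25677,-0.30176,+0.91816); SVD([r₁ r₂ r₃]) → R = UVᵀ:
  R  [+0.94034 -0.22321 -0.25677]
  R  [+0.14140 +0.94284 -0.30176]
  R  [+0.30945 +0.24745 +0.91816]
t = (+0.09647, +0.01946, +0.58342) m
tr R = 2.801338; θ = arccos((tr R − 1)/2) = 0.449489 rad = 25.754°
axis k = ((R−Rᵀ)₃₂, (R−Rᵀ)₁₃, (R−Rᵀ)₂₁) / (2 sinθ) = (+0.631997, -0.651566, +0.419572)
rvec = θ·k = (+0.284076, -0.292872, +0.188593)

rvec=(0.2841, -0.2929, 0.1886) tvec=(0.0965, 0.0195, 0.5834)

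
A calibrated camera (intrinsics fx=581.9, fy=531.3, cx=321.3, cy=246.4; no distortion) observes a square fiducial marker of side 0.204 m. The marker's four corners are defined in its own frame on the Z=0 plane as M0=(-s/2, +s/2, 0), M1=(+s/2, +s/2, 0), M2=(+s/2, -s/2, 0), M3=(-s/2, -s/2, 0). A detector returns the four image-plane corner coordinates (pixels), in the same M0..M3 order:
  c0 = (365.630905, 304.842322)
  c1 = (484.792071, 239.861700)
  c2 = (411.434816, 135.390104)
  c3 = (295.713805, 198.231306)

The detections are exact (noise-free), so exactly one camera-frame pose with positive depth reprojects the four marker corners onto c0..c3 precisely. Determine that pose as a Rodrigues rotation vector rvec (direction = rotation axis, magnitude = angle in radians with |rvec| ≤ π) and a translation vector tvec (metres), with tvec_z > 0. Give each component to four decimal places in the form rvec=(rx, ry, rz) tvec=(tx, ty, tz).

rvec=(-0.1287, 0.0272, -0.5371) tvec=(0.1008, -0.0452, 0.8676)

Intrinsics K: fx=581.9, fy=531.3, cx=321.3, cy=246.4
Marker side s = 0.204 m; corners in marker frame (Z=0):
  M0 = (-0.1020, +0.1020, 0)
  M1 = (+0.1020, +0.1020, 0)
  M2 = (+0.1020, -0.1020, 0)
  M3 = (-0.1020, -0.1020, 0)
Detected image corners:
  c0 = (365.630905, 304.842322) px
  c1 = (484.792071, 239.861700) px
  c2 = (411.434816, 135.390104) px
  c3 = (295.713805, 198.231306) px
Planar DLT: solve 8×8 A·h = b for H (H[2,2]=1):
  H  [+579.09370 +293.10360 +388.90239]
  H  [-311.21824 +484.61020 +218.74914]
  H  [+0.00907 -0.14912 +1.00000]
B = K⁻¹H; ‖b₁‖=1.152644, ‖b₂‖=1.152644; λ = 2/(‖b₁‖+‖b₂‖) = 0.867570, sign → tz>0 ⇒ λ=+0.867570
r₁ = λ·B[:,0] = (+0.85904,-0.51184,+0.00787); r₂ = λ·B[:,1] = (+0.50843,+0.85133,-0.12937)
r₃ = r₁×r₂ = (+0.05952,+0.11514,+0.99156); SVD([r₁ r₂ r₃]) → R = UVᵀ:
  R  [+0.85904 +0.50843 +0.05952]
  R  [-0.51184 +0.85133 +0.11514]
  R  [+0.00787 -0.12937 +0.99156]
t = (+0.10079, -0.04515, +0.86757) m
tr R = 2.701937; θ = arccos((tr R − 1)/2) = 0.552970 rad = 31.683°
axis k = ((R−Rᵀ)₃₂, (R−Rᵀ)₁₃, (R−Rᵀ)₂₁) / (2 sinθ) = (-0.232770, +0.049177, -0.971288)
rvec = θ·k = (-0.128715, +0.027193, -0.537093)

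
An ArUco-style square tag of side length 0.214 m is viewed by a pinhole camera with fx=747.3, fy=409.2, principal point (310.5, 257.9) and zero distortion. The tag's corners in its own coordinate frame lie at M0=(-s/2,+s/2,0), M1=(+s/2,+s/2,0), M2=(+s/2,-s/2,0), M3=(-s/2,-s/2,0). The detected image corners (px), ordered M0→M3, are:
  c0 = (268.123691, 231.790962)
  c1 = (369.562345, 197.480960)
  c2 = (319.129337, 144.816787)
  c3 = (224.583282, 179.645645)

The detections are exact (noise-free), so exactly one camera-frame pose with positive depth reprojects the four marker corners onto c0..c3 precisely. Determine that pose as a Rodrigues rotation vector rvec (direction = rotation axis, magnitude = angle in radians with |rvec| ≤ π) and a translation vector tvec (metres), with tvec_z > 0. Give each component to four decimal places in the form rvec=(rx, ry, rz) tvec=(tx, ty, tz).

rvec=(-0.2501, 0.3507, -0.4764) tvec=(-0.0303, -0.2298, 1.3484)

Intrinsics K: fx=747.3, fy=409.2, cx=310.5, cy=257.9
Marker side s = 0.214 m; corners in marker frame (Z=0):
  M0 = (-0.1070, +0.1070, 0)
  M1 = (+0.1070, +0.1070, 0)
  M2 = (+0.1070, -0.1070, 0)
  M3 = (-0.1070, -0.1070, 0)
Detected image corners:
  c0 = (268.123691, 231.790962) px
  c1 = (369.562345, 197.480960) px
  c2 = (319.129337, 144.816787) px
  c3 = (224.583282, 179.645645) px
Planar DLT: solve 8×8 A·h = b for H (H[2,2]=1):
  H  [+398.47631 +150.44811 +293.71651]
  H  [-199.23125 +200.97970 +188.15041]
  H  [-0.19987 -0.23285 +1.00000]
B = K⁻¹H; ‖b₁‖=0.741612, ‖b₂‖=0.741612; λ = 2/(‖b₁‖+‖b₂‖) = 1.348415, sign → tz>0 ⇒ λ=+1.348415
r₁ = λ·B[:,0] = (+0.83098,-0.48666,-0.26950); r₂ = λ·B[:,1] = (+0.40192,+0.86016,-0.31398)
r₃ = r₁×r₂ = (+0.38462,+0.15259,+0.91038); SVD([r₁ r₂ r₃]) → R = UVᵀ:
  R  [+0.83098 +0.40192 +0.38462]
  R  [-0.48666 +0.86016 +0.15259]
  R  [-0.26950 -0.31398 +0.91038]
t = (-0.03028, -0.22984, +1.34841) m
tr R = 2.601521; θ = arccos((tr R − 1)/2) = 0.642233 rad = 36.797°
axis k = ((R−Rᵀ)₃₂, (R−Rᵀ)₁₃, (R−Rᵀ)₂₁) / (2 sinθ) = (-0.389462, +0.546024, -0.741740)
rvec = θ·k = (-0.250125, +0.350674, -0.476370)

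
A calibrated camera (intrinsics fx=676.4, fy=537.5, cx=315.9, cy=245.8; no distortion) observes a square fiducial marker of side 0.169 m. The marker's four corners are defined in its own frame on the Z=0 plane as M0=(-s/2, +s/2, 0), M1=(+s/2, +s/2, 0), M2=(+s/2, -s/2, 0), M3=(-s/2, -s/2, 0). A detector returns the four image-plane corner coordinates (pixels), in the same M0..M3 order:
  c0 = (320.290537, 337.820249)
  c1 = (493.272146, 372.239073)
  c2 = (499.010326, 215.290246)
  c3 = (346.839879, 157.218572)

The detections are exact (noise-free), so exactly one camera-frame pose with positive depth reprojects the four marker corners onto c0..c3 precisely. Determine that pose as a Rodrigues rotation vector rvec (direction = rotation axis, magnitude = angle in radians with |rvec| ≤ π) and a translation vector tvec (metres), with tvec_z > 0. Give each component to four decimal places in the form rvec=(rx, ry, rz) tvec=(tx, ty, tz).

rvec=(-0.2983, -0.5989, 0.2216) tvec=(0.0808, 0.0212, 0.5140)

Intrinsics K: fx=676.4, fy=537.5, cx=315.9, cy=245.8
Marker side s = 0.169 m; corners in marker frame (Z=0):
  M0 = (-0.0845, +0.0845, 0)
  M1 = (+0.0845, +0.0845, 0)
  M2 = (+0.0845, -0.0845, 0)
  M3 = (-0.0845, -0.0845, 0)
Detected image corners:
  c0 = (320.290537, 337.820249) px
  c1 = (493.272146, 372.239073) px
  c2 = (499.010326, 215.290246) px
  c3 = (346.839879, 157.218572) px
Planar DLT: solve 8×8 A·h = b for H (H[2,2]=1):
  H  [+1377.29556 -362.92435 +422.23447]
  H  [+550.69578 +814.82991 +267.92765]
  H  [+1.00934 -0.65722 +1.00000]
B = K⁻¹H; ‖b₁‖=1.945347, ‖b₂‖=1.945347; λ = 2/(‖b₁‖+‖b₂‖) = 0.514047, sign → tz>0 ⇒ λ=+0.514047
r₁ = λ·B[:,0] = (+0.80439,+0.28940,+0.51885); r₂ = λ·B[:,1] = (-0.11803,+0.93377,-0.33784)
r₃ = r₁×r₂ = (-0.58226,+0.21052,+0.78528); SVD([r₁ r₂ r₃]) → R = UVᵀ:
  R  [+0.80439 -0.11803 -0.58226]
  R  [+0.28940 +0.93377 +0.21052]
  R  [+0.51885 -0.33784 +0.78528]
t = (+0.08081, +0.02116, +0.51405) m
tr R = 2.523442; θ = arccos((tr R − 1)/2) = 0.704831 rad = 40.384°
axis k = ((R−Rᵀ)₃₂, (R−Rᵀ)₁₃, (R−Rᵀ)₂₁) / (2 sinθ) = (-0.423181, -0.849740, +0.314419)
rvec = θ·k = (-0.298271, -0.598923, +0.221612)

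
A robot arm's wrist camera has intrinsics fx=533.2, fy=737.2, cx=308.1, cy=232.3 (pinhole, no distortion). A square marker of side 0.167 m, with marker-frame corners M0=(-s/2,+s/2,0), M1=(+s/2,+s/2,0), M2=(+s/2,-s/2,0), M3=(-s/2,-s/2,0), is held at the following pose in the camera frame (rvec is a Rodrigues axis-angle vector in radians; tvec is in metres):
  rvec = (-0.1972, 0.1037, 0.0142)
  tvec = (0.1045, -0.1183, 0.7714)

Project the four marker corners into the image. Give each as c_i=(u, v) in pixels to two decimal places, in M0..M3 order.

Intrinsics K: fx=533.2, fy=737.2, cx=308.1, cy=232.3
Marker side s = 0.167 m; corners in marker frame (Z=0):
  M0 = (-0.0835, +0.0835, 0)
  M1 = (+0.0835, +0.0835, 0)
  M2 = (+0.0835, -0.0835, 0)
  M3 = (-0.0835, -0.0835, 0)
rvec = (-0.1972, 0.1037, 0.0142), |rvec| = θ = 0.22326 rad = 12.792°
Rodrigues: sinθ=0.22141, 1−cosθ=0.02482; R = I + sinθ·[k]× + (1−cosθ)·[k]×²:
    [+0.99455 -0.02426 +0.10145]
    [+0.00390 +0.98054 +0.19630]
    [-0.10424 -0.19483 +0.97528]
t = (0.1045, -0.1183, 0.7714) m
M0: Pc = R·M0+t = (+0.01943, -0.03675, +0.76384); u = 533.2·(+0.01943)/0.76384 + 308.1 = 321.6628, v = 737.2·(-0.03675)/0.76384 + 232.3 = 196.8306
M1: Pc = R·M1+t = (+0.18552, -0.03610, +0.74643); u = 533.2·(+0.18552)/0.74643 + 308.1 = 440.6224, v = 737.2·(-0.03610)/0.74643 + 232.3 = 196.6467
M2: Pc = R·M2+t = (+0.18957, -0.19985, +0.77896); u = 533.2·(+0.18957)/0.77896 + 308.1 = 437.8607, v = 737.2·(-0.19985)/0.77896 + 232.3 = 43.1660
M3: Pc = R·M3+t = (+0.02348, -0.20050, +0.79637); u = 533.2·(+0.02348)/0.79637 + 308.1 = 323.8218, v = 737.2·(-0.20050)/0.79637 + 232.3 = 46.6972

c0=(321.66, 196.83) c1=(440.62, 196.65) c2=(437.86, 43.17) c3=(323.82, 46.70)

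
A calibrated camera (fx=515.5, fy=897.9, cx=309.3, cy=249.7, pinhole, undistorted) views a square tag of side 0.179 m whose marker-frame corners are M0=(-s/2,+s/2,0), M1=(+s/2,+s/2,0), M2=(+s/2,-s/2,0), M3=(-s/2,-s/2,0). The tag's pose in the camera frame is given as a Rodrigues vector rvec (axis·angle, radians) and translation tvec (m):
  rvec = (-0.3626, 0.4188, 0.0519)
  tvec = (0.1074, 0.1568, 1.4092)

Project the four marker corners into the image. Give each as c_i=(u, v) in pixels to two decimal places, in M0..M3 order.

c0=(314.63, 403.60) c1=(377.67, 408.99) c2=(382.86, 295.11) c3=(322.12, 295.56)

Intrinsics K: fx=515.5, fy=897.9, cx=309.3, cy=249.7
Marker side s = 0.179 m; corners in marker frame (Z=0):
  M0 = (-0.0895, +0.0895, 0)
  M1 = (+0.0895, +0.0895, 0)
  M2 = (+0.0895, -0.0895, 0)
  M3 = (-0.0895, -0.0895, 0)
rvec = (-0.3626, 0.4188, 0.0519), |rvec| = θ = 0.55639 rad = 31.879°
Rodrigues: sinθ=0.52812, 1−cosθ=0.15083; R = I + sinθ·[k]× + (1−cosθ)·[k]×²:
    [+0.91323 -0.12325 +0.38836]
    [-0.02473 +0.93463 +0.35477]
    [-0.40669 -0.33359 +0.85048]
t = (0.1074, 0.1568, 1.4092) m
M0: Pc = R·M0+t = (+0.01463, +0.24266, +1.41574); u = 515.5·(+0.01463)/1.41574 + 309.3 = 314.6288, v = 897.9·(+0.24266)/1.41574 + 249.7 = 403.6025
M1: Pc = R·M1+t = (+0.17810, +0.23824, +1.34294); u = 515.5·(+0.17810)/1.34294 + 309.3 = 377.6662, v = 897.9·(+0.23824)/1.34294 + 249.7 = 408.9859
M2: Pc = R·M2+t = (+0.20017, +0.07094, +1.40266); u = 515.5·(+0.20017)/1.40266 + 309.3 = 382.8641, v = 897.9·(+0.07094)/1.40266 + 249.7 = 295.1103
M3: Pc = R·M3+t = (+0.03670, +0.07536, +1.47546); u = 515.5·(+0.03670)/1.47546 + 309.3 = 322.1214, v = 897.9·(+0.07536)/1.47546 + 249.7 = 295.5633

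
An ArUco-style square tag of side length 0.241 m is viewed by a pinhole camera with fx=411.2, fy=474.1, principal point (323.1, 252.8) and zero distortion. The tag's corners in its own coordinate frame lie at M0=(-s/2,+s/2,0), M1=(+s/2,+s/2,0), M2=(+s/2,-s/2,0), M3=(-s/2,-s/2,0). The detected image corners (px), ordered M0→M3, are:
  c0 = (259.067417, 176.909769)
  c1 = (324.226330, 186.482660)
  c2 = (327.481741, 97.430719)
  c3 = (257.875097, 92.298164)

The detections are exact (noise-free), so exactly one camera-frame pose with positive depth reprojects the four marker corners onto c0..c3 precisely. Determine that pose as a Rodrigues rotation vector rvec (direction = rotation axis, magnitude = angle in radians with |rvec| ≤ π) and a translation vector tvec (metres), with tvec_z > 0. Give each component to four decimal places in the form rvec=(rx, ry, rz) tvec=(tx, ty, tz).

Intrinsics K: fx=411.2, fy=474.1, cx=323.1, cy=252.8
Marker side s = 0.241 m; corners in marker frame (Z=0):
  M0 = (-0.1205, +0.1205, 0)
  M1 = (+0.1205, +0.1205, 0)
  M2 = (+0.1205, -0.1205, 0)
  M3 = (-0.1205, -0.1205, 0)
Detected image corners:
  c0 = (259.067417, 176.909769) px
  c1 = (324.226330, 186.482660) px
  c2 = (327.481741, 97.430719) px
  c3 = (257.875097, 92.298164) px
Planar DLT: solve 8×8 A·h = b for H (H[2,2]=1):
  H  [+210.61587 +74.94947 +291.19149]
  H  [-1.69700 +397.41251 +139.59024]
  H  [-0.23508 +0.27029 +1.00000]
B = K⁻¹H; ‖b₁‖=0.745499, ‖b₂‖=0.745499; λ = 2/(‖b₁‖+‖b₂‖) = 1.341384, sign → tz>0 ⇒ λ=+1.341384
r₁ = λ·B[:,0] = (+0.93482,+0.16334,-0.31533); r₂ = λ·B[:,1] = (-0.04039,+0.93108,+0.36256)
r₃ = r₁×r₂ = (+0.35281,-0.32619,+0.87699); SVD([r₁ r₂ r₃]) → R = UVᵀ:
  R  [+0.93482 -0.04039 +0.35281]
  R  [+0.16334 +0.93108 -0.32619]
  R  [-0.31533 +0.36256 +0.87699]
t = (-0.10409, -0.32031, +1.34138) m
tr R = 2.742900; θ = arccos((tr R − 1)/2) = 0.512646 rad = 29.372°
axis k = ((R−Rᵀ)₃₂, (R−Rᵀ)₁₃, (R−Rᵀ)₂₁) / (2 sinθ) = (+0.702118, +0.681103, +0.207677)
rvec = θ·k = (+0.359938, +0.349164, +0.106465)

rvec=(0.3599, 0.3492, 0.1065) tvec=(-0.1041, -0.3203, 1.3414)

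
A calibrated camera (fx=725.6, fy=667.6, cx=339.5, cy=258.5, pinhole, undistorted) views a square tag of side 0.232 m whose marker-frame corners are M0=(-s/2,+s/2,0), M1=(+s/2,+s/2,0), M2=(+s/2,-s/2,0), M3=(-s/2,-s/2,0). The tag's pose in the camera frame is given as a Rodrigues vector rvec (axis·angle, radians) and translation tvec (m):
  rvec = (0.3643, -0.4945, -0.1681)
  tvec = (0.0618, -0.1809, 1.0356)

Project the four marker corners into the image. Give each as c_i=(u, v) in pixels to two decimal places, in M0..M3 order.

c0=(317.80, 228.92) c1=(449.07, 198.09) c2=(447.06, 55.85) c3=(303.26, 74.42)

Intrinsics K: fx=725.6, fy=667.6, cx=339.5, cy=258.5
Marker side s = 0.232 m; corners in marker frame (Z=0):
  M0 = (-0.1160, +0.1160, 0)
  M1 = (+0.1160, +0.1160, 0)
  M2 = (+0.1160, -0.1160, 0)
  M3 = (-0.1160, -0.1160, 0)
rvec = (0.3643, -0.4945, -0.1681), |rvec| = θ = 0.63679 rad = 36.485°
Rodrigues: sinθ=0.59462, 1−cosθ=0.19599; R = I + sinθ·[k]× + (1−cosθ)·[k]×²:
    [+0.86815 +0.06990 -0.49135]
    [-0.24404 +0.92220 -0.30000]
    [+0.43215 +0.38035 +0.81767]
t = (0.0618, -0.1809, 1.0356) m
M0: Pc = R·M0+t = (-0.03080, -0.04562, +1.02959); u = 725.6·(-0.03080)/1.02959 + 339.5 = 317.7954, v = 667.6·(-0.04562)/1.02959 + 258.5 = 228.9215
M1: Pc = R·M1+t = (+0.17061, -0.10223, +1.12985); u = 725.6·(+0.17061)/1.12985 + 339.5 = 449.0697, v = 667.6·(-0.10223)/1.12985 + 258.5 = 198.0928
M2: Pc = R·M2+t = (+0.15440, -0.31618, +1.04161); u = 725.6·(+0.15440)/1.04161 + 339.5 = 447.0557, v = 667.6·(-0.31618)/1.04161 + 258.5 = 55.8482
M3: Pc = R·M3+t = (-0.04701, -0.25957, +0.94135); u = 725.6·(-0.04701)/0.94135 + 339.5 = 303.2614, v = 667.6·(-0.25957)/0.94135 + 258.5 = 74.4169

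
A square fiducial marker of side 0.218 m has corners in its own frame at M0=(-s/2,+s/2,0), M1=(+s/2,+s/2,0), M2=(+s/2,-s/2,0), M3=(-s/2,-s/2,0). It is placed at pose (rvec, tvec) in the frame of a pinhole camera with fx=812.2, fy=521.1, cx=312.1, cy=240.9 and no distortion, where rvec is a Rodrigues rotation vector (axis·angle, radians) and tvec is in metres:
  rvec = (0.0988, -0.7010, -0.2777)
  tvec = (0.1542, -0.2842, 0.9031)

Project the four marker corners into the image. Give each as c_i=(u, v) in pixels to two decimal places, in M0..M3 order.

c0=(405.71, 150.30) c1=(523.20, 130.06) c2=(491.30, 10.93) c3=(362.78, 12.33)

Intrinsics K: fx=812.2, fy=521.1, cx=312.1, cy=240.9
Marker side s = 0.218 m; corners in marker frame (Z=0):
  M0 = (-0.1090, +0.1090, 0)
  M1 = (+0.1090, +0.1090, 0)
  M2 = (+0.1090, -0.1090, 0)
  M3 = (-0.1090, -0.1090, 0)
rvec = (0.0988, -0.7010, -0.2777), |rvec| = θ = 0.76045 rad = 43.570°
Rodrigues: sinθ=0.68925, 1−cosθ=0.27547; R = I + sinθ·[k]× + (1−cosθ)·[k]×²:
    [+0.72918 +0.21871 -0.64843]
    [-0.28469 +0.95861 +0.00318]
    [+0.62229 +0.18228 +0.76126]
t = (0.1542, -0.2842, 0.9031) m
M0: Pc = R·M0+t = (+0.09856, -0.14868, +0.85514); u = 812.2·(+0.09856)/0.85514 + 312.1 = 405.7097, v = 521.1·(-0.14868)/0.85514 + 240.9 = 150.2983
M1: Pc = R·M1+t = (+0.25752, -0.21074, +0.99080); u = 812.2·(+0.25752)/0.99080 + 312.1 = 523.1996, v = 521.1·(-0.21074)/0.99080 + 240.9 = 130.0623
M2: Pc = R·M2+t = (+0.20984, -0.41972, +0.95106); u = 812.2·(+0.20984)/0.95106 + 312.1 = 491.3032, v = 521.1·(-0.41972)/0.95106 + 240.9 = 10.9293
M3: Pc = R·M3+t = (+0.05088, -0.35766, +0.81540); u = 812.2·(+0.05088)/0.81540 + 312.1 = 362.7809, v = 521.1·(-0.35766)/0.81540 + 240.9 = 12.3311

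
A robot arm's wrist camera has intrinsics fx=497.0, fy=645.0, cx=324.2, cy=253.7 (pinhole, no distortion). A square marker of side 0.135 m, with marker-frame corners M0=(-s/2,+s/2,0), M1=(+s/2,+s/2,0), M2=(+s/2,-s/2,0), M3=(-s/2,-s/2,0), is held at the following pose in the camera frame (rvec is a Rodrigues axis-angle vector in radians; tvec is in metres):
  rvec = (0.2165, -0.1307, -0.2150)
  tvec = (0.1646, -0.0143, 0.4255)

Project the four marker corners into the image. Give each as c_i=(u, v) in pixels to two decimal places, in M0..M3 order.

Intrinsics K: fx=497.0, fy=645.0, cx=324.2, cy=253.7
Marker side s = 0.135 m; corners in marker frame (Z=0):
  M0 = (-0.0675, +0.0675, 0)
  M1 = (+0.0675, +0.0675, 0)
  M2 = (+0.0675, -0.0675, 0)
  M3 = (-0.0675, -0.0675, 0)
rvec = (0.2165, -0.1307, -0.2150), |rvec| = θ = 0.33193 rad = 19.018°
Rodrigues: sinθ=0.32587, 1−cosθ=0.05459; R = I + sinθ·[k]× + (1−cosθ)·[k]×²:
    [+0.96864 +0.19705 -0.15137]
    [-0.22509 +0.95388 -0.19862]
    [+0.10525 +0.22647 +0.96832]
t = (0.1646, -0.0143, 0.4255) m
M0: Pc = R·M0+t = (+0.11252, +0.06528, +0.43368); u = 497.0·(+0.11252)/0.43368 + 324.2 = 453.1460, v = 645.0·(+0.06528)/0.43368 + 253.7 = 350.7893
M1: Pc = R·M1+t = (+0.24328, +0.03489, +0.44789); u = 497.0·(+0.24328)/0.44789 + 324.2 = 594.1589, v = 645.0·(+0.03489)/0.44789 + 253.7 = 303.9487
M2: Pc = R·M2+t = (+0.21668, -0.09388, +0.41732); u = 497.0·(+0.21668)/0.41732 + 324.2 = 582.2546, v = 645.0·(-0.09388)/0.41732 + 253.7 = 108.5999
M3: Pc = R·M3+t = (+0.08592, -0.06349, +0.40311); u = 497.0·(+0.08592)/0.40311 + 324.2 = 430.1272, v = 645.0·(-0.06349)/0.40311 + 253.7 = 152.1072

c0=(453.15, 350.79) c1=(594.16, 303.95) c2=(582.25, 108.60) c3=(430.13, 152.11)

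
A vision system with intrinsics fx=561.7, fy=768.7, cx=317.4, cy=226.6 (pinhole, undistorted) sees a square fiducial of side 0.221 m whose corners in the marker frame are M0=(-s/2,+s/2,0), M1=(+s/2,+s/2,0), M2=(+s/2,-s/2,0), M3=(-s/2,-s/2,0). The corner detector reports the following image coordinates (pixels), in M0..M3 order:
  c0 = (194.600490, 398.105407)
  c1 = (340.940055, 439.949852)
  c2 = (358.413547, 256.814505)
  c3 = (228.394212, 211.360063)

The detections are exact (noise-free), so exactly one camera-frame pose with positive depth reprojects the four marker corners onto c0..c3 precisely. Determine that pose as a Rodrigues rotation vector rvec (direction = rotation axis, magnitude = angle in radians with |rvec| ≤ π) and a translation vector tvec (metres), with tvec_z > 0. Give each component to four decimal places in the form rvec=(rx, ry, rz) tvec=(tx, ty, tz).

Intrinsics K: fx=561.7, fy=768.7, cx=317.4, cy=226.6
Marker side s = 0.221 m; corners in marker frame (Z=0):
  M0 = (-0.1105, +0.1105, 0)
  M1 = (+0.1105, +0.1105, 0)
  M2 = (+0.1105, -0.1105, 0)
  M3 = (-0.1105, -0.1105, 0)
Detected image corners:
  c0 = (194.600490, 398.105407) px
  c1 = (340.940055, 439.949852) px
  c2 = (358.413547, 256.814505) px
  c3 = (228.394212, 211.360063) px
Planar DLT: solve 8×8 A·h = b for H (H[2,2]=1):
  H  [+680.87205 -254.41017 +282.85858]
  H  [+265.05265 +674.57366 +321.98165]
  H  [+0.20546 -0.49631 +1.00000]
B = K⁻¹H; ‖b₁‖=1.150807, ‖b₂‖=1.150807; λ = 2/(‖b₁‖+‖b₂‖) = 0.868955, sign → tz>0 ⇒ λ=+0.868955
r₁ = λ·B[:,0] = (+0.95243,+0.24699,+0.17854); r₂ = λ·B[:,1] = (-0.14987,+0.88969,-0.43127)
r₃ = r₁×r₂ = (-0.26536,+0.38400,+0.88438); SVD([r₁ r₂ r₃]) → R = UVᵀ:
  R  [+0.95243 -0.14987 -0.26536]
  R  [+0.24699 +0.88969 +0.38400]
  R  [+0.17854 -0.43127 +0.88438]
t = (-0.05344, +0.10782, +0.86896) m
tr R = 2.726492; θ = arccos((tr R − 1)/2) = 0.529131 rad = 30.317°
axis k = ((R−Rᵀ)₃₂, (R−Rᵀ)₁₃, (R−Rᵀ)₂₁) / (2 sinθ) = (-0.807549, -0.439698, +0.393105)
rvec = θ·k = (-0.427299, -0.232658, +0.208004)

rvec=(-0.4273, -0.2327, 0.2080) tvec=(-0.0534, 0.1078, 0.8690)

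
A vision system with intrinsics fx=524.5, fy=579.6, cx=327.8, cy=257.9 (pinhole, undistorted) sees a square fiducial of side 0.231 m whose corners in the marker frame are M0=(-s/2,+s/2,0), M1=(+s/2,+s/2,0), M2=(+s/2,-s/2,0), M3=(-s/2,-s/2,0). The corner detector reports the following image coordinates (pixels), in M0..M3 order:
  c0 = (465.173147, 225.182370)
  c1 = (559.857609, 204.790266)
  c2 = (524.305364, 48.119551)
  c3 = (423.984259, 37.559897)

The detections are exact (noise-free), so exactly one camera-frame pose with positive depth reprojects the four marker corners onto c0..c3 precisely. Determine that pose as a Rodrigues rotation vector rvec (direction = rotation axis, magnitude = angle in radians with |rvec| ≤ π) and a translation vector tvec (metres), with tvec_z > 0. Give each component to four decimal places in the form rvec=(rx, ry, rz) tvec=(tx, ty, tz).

rvec=(-0.1115, -0.6207, -0.2060) tvec=(0.2447, -0.1693, 0.7560)

Intrinsics K: fx=524.5, fy=579.6, cx=327.8, cy=257.9
Marker side s = 0.231 m; corners in marker frame (Z=0):
  M0 = (-0.1155, +0.1155, 0)
  M1 = (+0.1155, +0.1155, 0)
  M2 = (+0.1155, -0.1155, 0)
  M3 = (-0.1155, -0.1155, 0)
Detected image corners:
  c0 = (465.173147, 225.182370) px
  c1 = (559.857609, 204.790266) px
  c2 = (524.305364, 48.119551) px
  c3 = (423.984259, 37.559897) px
Planar DLT: solve 8×8 A·h = b for H (H[2,2]=1):
  H  [+805.37069 +137.66969 +497.58109]
  H  [+79.28190 +732.06796 +128.14150]
  H  [+0.77677 -0.05542 +1.00000]
B = K⁻¹H; ‖b₁‖=1.322713, ‖b₂‖=1.322713; λ = 2/(‖b₁‖+‖b₂‖) = 0.756022, sign → tz>0 ⇒ λ=+0.756022
r₁ = λ·B[:,0] = (+0.79385,-0.15789,+0.58725); r₂ = λ·B[:,1] = (+0.22463,+0.97354,-0.04190)
r₃ = r₁×r₂ = (-0.56510,+0.16518,+0.80832); SVD([r₁ r₂ r₃]) → R = UVᵀ:
  R  [+0.79385 +0.22463 -0.56510]
  R  [-0.15789 +0.97354 +0.16518]
  R  [+0.58725 -0.04190 +0.80832]
t = (+0.24472, -0.16926, +0.75602) m
tr R = 2.575716; θ = arccos((tr R − 1)/2) = 0.663473 rad = 38.014°
axis k = ((R−Rᵀ)₃₂, (R−Rᵀ)₁₃, (R−Rᵀ)₂₁) / (2 sinθ) = (-0.168121, -0.935569, -0.310557)
rvec = θ·k = (-0.111544, -0.620725, -0.206046)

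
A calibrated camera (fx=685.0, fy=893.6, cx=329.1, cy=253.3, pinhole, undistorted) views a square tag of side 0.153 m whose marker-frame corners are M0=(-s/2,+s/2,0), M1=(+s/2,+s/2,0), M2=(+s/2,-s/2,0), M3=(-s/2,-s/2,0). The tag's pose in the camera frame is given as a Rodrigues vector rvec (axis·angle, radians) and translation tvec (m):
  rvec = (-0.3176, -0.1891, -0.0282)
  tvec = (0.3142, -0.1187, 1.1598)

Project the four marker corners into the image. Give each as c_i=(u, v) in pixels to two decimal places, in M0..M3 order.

Intrinsics K: fx=685.0, fy=893.6, cx=329.1, cy=253.3
Marker side s = 0.153 m; corners in marker frame (Z=0):
  M0 = (-0.0765, +0.0765, 0)
  M1 = (+0.0765, +0.0765, 0)
  M2 = (+0.0765, -0.0765, 0)
  M3 = (-0.0765, -0.0765, 0)
rvec = (-0.3176, -0.1891, -0.0282), |rvec| = θ = 0.37071 rad = 21.240°
Rodrigues: sinθ=0.36227, 1−cosθ=0.06793; R = I + sinθ·[k]× + (1−cosθ)·[k]×²:
    [+0.98193 +0.05725 -0.18037]
    [+0.00213 +0.94975 +0.31301]
    [+0.18923 -0.30774 +0.93246]
t = (0.3142, -0.1187, 1.1598) m
M0: Pc = R·M0+t = (+0.24346, -0.04621, +1.12178); u = 685.0·(+0.24346)/1.12178 + 329.1 = 477.7662, v = 893.6·(-0.04621)/1.12178 + 253.3 = 216.4919
M1: Pc = R·M1+t = (+0.39370, -0.04588, +1.15073); u = 685.0·(+0.39370)/1.15073 + 329.1 = 563.4570, v = 893.6·(-0.04588)/1.15073 + 253.3 = 217.6708
M2: Pc = R·M2+t = (+0.38494, -0.19119, +1.19782); u = 685.0·(+0.38494)/1.19782 + 329.1 = 549.2360, v = 893.6·(-0.19119)/1.19782 + 253.3 = 110.6657
M3: Pc = R·M3+t = (+0.23470, -0.19152, +1.16887); u = 685.0·(+0.23470)/1.16887 + 329.1 = 466.6449, v = 893.6·(-0.19152)/1.16887 + 253.3 = 106.8839

c0=(477.77, 216.49) c1=(563.46, 217.67) c2=(549.24, 110.67) c3=(466.64, 106.88)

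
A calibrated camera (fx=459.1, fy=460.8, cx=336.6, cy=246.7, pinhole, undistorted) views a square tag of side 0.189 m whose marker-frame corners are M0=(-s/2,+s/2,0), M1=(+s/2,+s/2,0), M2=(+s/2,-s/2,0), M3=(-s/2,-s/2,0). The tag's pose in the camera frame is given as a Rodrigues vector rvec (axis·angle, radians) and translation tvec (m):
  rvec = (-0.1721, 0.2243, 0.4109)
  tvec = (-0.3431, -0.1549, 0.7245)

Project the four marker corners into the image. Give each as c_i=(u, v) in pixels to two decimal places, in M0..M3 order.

Intrinsics K: fx=459.1, fy=460.8, cx=336.6, cy=246.7
Marker side s = 0.189 m; corners in marker frame (Z=0):
  M0 = (-0.0945, +0.0945, 0)
  M1 = (+0.0945, +0.0945, 0)
  M2 = (+0.0945, -0.0945, 0)
  M3 = (-0.0945, -0.0945, 0)
rvec = (-0.1721, 0.2243, 0.4109), |rvec| = θ = 0.49877 rad = 28.577°
Rodrigues: sinθ=0.47834, 1−cosθ=0.12183; R = I + sinθ·[k]× + (1−cosθ)·[k]×²:
    [+0.89268 -0.41298 +0.18048]
    [+0.37517 +0.90281 +0.21019]
    [-0.24975 -0.11992 +0.96086]
t = (-0.3431, -0.1549, 0.7245) m
M0: Pc = R·M0+t = (-0.46648, -0.10504, +0.73677); u = 459.1·(-0.46648)/0.73677 + 336.6 = 45.9212, v = 460.8·(-0.10504)/0.73677 + 246.7 = 181.0058
M1: Pc = R·M1+t = (-0.29777, -0.03413, +0.68957); u = 459.1·(-0.29777)/0.68957 + 336.6 = 138.3517, v = 460.8·(-0.03413)/0.68957 + 246.7 = 223.8923
M2: Pc = R·M2+t = (-0.21972, -0.20476, +0.71223); u = 459.1·(-0.21972)/0.71223 + 336.6 = 194.9727, v = 460.8·(-0.20476)/0.71223 + 246.7 = 114.2228
M3: Pc = R·M3+t = (-0.38843, -0.27567, +0.75943); u = 459.1·(-0.38843)/0.75943 + 336.6 = 101.7815, v = 460.8·(-0.27567)/0.75943 + 246.7 = 79.4326

c0=(45.92, 181.01) c1=(138.35, 223.89) c2=(194.97, 114.22) c3=(101.78, 79.43)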